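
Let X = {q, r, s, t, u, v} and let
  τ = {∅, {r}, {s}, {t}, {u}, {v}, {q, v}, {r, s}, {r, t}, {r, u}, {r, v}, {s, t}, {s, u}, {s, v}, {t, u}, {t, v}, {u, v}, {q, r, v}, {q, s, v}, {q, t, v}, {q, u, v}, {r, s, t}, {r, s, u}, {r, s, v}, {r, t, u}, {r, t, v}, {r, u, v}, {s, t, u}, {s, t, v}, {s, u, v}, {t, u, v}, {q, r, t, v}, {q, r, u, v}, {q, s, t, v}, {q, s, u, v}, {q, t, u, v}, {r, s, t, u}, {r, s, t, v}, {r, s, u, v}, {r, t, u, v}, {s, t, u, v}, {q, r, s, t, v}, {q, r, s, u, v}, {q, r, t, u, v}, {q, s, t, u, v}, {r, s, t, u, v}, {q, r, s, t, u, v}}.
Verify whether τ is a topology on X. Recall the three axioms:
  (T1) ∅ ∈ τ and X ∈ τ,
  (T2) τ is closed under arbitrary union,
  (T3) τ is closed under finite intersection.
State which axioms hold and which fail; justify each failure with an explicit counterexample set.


τ is NOT a topology on X.

Axiom (T1): ∅ ∈ τ? Yes; X ∈ τ? Yes.
Axiom (T2/T3): check pairwise unions and intersections of members of τ.
Counterexample for (T2): {r} ∪ {q, s, v} = {q, r, s, v} ∉ τ. Therefore τ is NOT a topology.


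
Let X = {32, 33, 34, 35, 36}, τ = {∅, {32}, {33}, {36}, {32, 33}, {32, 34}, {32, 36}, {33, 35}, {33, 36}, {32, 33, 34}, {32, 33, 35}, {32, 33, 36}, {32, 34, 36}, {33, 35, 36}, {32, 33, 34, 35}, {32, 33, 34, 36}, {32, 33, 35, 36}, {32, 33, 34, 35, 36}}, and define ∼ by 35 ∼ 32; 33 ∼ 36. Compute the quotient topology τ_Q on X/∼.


X/∼ = {[32=35], [33=36], [34]}; |τ_Q| = 4.

Equivalence classes: [32=35], [33=36], [34].
Quotient map π: X → X/∼ sends 32 ↦ [32=35], 33 ↦ [33=36], 34 ↦ [34], 35 ↦ [32=35], 36 ↦ [33=36].
For each subset V ⊆ X/∼, compute π^{-1}(V) ⊆ X and check whether π^{-1}(V) ∈ τ. V is open in τ_Q iff π^{-1}(V) ∈ τ.
  V = {}: π^{-1}(V) = ∅ ∈ τ ✓.
  V = {[32=35]}: π^{-1}(V) = {32, 35} ∉ τ ✗.
  V = {[33=36]}: π^{-1}(V) = {33, 36} ∈ τ ✓.
  V = {[32=35], [33=36]}: π^{-1}(V) = {32, 33, 35, 36} ∈ τ ✓.
  V = {[34]}: π^{-1}(V) = {34} ∉ τ ✗.
  V = {[32=35], [34]}: π^{-1}(V) = {32, 34, 35} ∉ τ ✗.
  V = {[33=36], [34]}: π^{-1}(V) = {33, 34, 36} ∉ τ ✗.
  V = {[32=35], [33=36], [34]}: π^{-1}(V) = {32, 33, 34, 35, 36} ∈ τ ✓.
Open sets in the quotient: τ_Q = {{}, {[33=36]}, {[32=35], [33=36]}, {[32=35], [33=36], [34]}} (4 elements).


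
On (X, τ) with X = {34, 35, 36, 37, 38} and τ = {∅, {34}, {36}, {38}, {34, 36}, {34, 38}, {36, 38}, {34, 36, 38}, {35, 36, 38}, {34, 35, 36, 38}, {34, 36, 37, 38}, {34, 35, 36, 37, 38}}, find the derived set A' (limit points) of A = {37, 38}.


A' = {35, 37}

For each x ∈ X, list the open sets U ∈ τ with x ∈ U, then check whether U ∩ (A ∖ {x}) ≠ ∅ for every such U.
  x = 34: open {34} ∋ x has {34} ∩ (A ∖ {34}) = ∅, so x is NOT a limit point.
  x = 35: opens ∋ x are {35, 36, 38}, {34, 35, 36, 38}, {34, 35, 36, 37, 38}; each meets A ∖ {35}, so x IS a limit point.
  x = 36: open {36} ∋ x has {36} ∩ (A ∖ {36}) = ∅, so x is NOT a limit point.
  x = 37: opens ∋ x are {34, 36, 37, 38}, {34, 35, 36, 37, 38}; each meets A ∖ {37}, so x IS a limit point.
  x = 38: open {38} ∋ x has {38} ∩ (A ∖ {38}) = ∅, so x is NOT a limit point.
Collecting: A' = {35, 37}.


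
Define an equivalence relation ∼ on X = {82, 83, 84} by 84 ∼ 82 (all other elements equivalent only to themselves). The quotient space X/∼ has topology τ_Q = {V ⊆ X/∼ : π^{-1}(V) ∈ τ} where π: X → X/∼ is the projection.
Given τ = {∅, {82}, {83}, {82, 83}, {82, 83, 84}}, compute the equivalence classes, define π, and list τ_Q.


X/∼ = {[82=84], [83]}; |τ_Q| = 3.

Equivalence classes: [82=84], [83].
Quotient map π: X → X/∼ sends 82 ↦ [82=84], 83 ↦ [83], 84 ↦ [82=84].
For each subset V ⊆ X/∼, compute π^{-1}(V) ⊆ X and check whether π^{-1}(V) ∈ τ. V is open in τ_Q iff π^{-1}(V) ∈ τ.
  V = {}: π^{-1}(V) = ∅ ∈ τ ✓.
  V = {[82=84]}: π^{-1}(V) = {82, 84} ∉ τ ✗.
  V = {[83]}: π^{-1}(V) = {83} ∈ τ ✓.
  V = {[82=84], [83]}: π^{-1}(V) = {82, 83, 84} ∈ τ ✓.
Open sets in the quotient: τ_Q = {{}, {[83]}, {[82=84], [83]}} (3 elements).


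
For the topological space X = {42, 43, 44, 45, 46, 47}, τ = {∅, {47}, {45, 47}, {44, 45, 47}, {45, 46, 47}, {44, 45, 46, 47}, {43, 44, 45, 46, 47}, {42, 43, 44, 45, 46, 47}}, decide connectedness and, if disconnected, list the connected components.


(X, τ) is connected.

Find clopen sets (U ∈ τ with X ∖ U ∈ τ):
  U = ∅, X ∖ U = {42, 43, 44, 45, 46, 47} — both open, so U is clopen.
  U = {42, 43, 44, 45, 46, 47}, X ∖ U = ∅ — both open, so U is clopen.
Only trivial clopens (∅ and X) exist, so (X, τ) is connected.
Compute connected components by grouping points that agree on all clopens:
  component: {42, 43, 44, 45, 46, 47}


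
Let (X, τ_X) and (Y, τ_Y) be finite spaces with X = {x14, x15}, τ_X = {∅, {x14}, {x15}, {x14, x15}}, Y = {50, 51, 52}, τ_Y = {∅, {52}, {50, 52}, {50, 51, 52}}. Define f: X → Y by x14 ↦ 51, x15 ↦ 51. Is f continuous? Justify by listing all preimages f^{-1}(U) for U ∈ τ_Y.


f IS continuous.

Compute f^{-1}(U) for each U ∈ τ_Y:
  U = ∅: f^{-1}(U) = ∅ ∈ τ_X ✓.
  U = {52}: f^{-1}(U) = ∅ ∈ τ_X ✓.
  U = {50, 52}: f^{-1}(U) = ∅ ∈ τ_X ✓.
  U = {50, 51, 52}: f^{-1}(U) = {x14, x15} ∈ τ_X ✓.
Every preimage lies in τ_X, so f IS continuous.


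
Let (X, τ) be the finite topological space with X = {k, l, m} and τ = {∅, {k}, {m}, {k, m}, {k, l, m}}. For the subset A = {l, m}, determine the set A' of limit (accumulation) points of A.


A' = {l}

For each x ∈ X, list the open sets U ∈ τ with x ∈ U, then check whether U ∩ (A ∖ {x}) ≠ ∅ for every such U.
  x = k: open {k} ∋ x has {k} ∩ (A ∖ {k}) = ∅, so x is NOT a limit point.
  x = l: opens ∋ x are {k, l, m}; each meets A ∖ {l}, so x IS a limit point.
  x = m: open {m} ∋ x has {m} ∩ (A ∖ {m}) = ∅, so x is NOT a limit point.
Collecting: A' = {l}.


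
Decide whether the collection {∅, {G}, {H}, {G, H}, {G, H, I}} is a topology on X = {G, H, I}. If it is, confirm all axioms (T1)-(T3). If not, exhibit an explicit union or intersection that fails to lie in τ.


τ IS a topology on X.

Axiom (T1): ∅ ∈ τ? Yes; X ∈ τ? Yes.
Axiom (T2/T3): check pairwise unions and intersections of members of τ.
All pairwise intersections and unions checked — each lies in τ. Therefore τ satisfies (T1), (T2), (T3): it IS a topology on X.


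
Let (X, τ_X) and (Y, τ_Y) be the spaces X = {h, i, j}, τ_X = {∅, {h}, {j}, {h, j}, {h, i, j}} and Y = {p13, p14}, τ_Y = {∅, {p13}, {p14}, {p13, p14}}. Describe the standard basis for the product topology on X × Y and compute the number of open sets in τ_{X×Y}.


Basis B = {∅ × ∅, {h} × {p13}, {h} × {p14}, {j} × {p13}, {j} × {p14}, {h} × {p13, p14}, {h, j} × {p13}, {h, j} × {p14}, {j} × {p13, p14}, {h, i, j} × {p13}, {h, i, j} × {p14}, {h, j} × {p13, p14}, {h, i, j} × {p13, p14}}; |τ_{X×Y}| = 25.

Enumerate products U × V with U ∈ τ_X, V ∈ τ_Y (deduplicated):
  ∅ × ∅ = {} (∅)
  {h} × {p13} = {(h,p13)}
  {h} × {p14} = {(h,p14)}
  {j} × {p13} = {(j,p13)}
  {j} × {p14} = {(j,p14)}
  {h} × {p13, p14} = {(h,p13), (h,p14)}
  {h, j} × {p13} = {(h,p13), (j,p13)}
  {h, j} × {p14} = {(h,p14), (j,p14)}
  {j} × {p13, p14} = {(j,p13), (j,p14)}
  {h, i, j} × {p13} = {(h,p13), (i,p13), (j,p13)}
  {h, i, j} × {p14} = {(h,p14), (i,p14), (j,p14)}
  {h, j} × {p13, p14} = {(h,p13), (h,p14), (j,p13), (j,p14)}
  {h, i, j} × {p13, p14} = {(h,p13), (h,p14), (i,p13), (i,p14), (j,p13), (j,p14)}
These 13 distinct sets form the basis B.
Close under arbitrary unions to get τ_{X×Y}; counting gives |τ_{X×Y}| = 25.


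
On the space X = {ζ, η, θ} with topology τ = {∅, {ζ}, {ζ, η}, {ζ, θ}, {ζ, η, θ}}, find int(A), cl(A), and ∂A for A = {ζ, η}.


int(A) = {ζ, η}, cl(A) = {ζ, η, θ}, ∂A = {θ}.

Closed sets in (X, τ) are complements of opens:
  closed(X, τ) = {∅, {η}, {θ}, {η, θ}, {ζ, η, θ}}.
int(A) = ⋃ {U ∈ τ : U ⊆ A}. Opens contained in A: ∅, {ζ}, {ζ, η}.
Taking the union of these: int(A) = {ζ, η}.
cl(A) = ⋂ {C closed : A ⊆ C}. Closed sets containing A: {ζ, η, θ}.
Intersecting these: cl(A) = {ζ, η, θ}.
∂A = cl(A) ∖ int(A) = {ζ, η, θ} ∖ {ζ, η} = {θ}.


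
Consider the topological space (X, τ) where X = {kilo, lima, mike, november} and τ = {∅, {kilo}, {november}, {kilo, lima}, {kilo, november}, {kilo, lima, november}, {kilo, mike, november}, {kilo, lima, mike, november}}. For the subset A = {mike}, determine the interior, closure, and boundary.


int(A) = ∅, cl(A) = {mike}, ∂A = {mike}.

Closed sets in (X, τ) are complements of opens:
  closed(X, τ) = {∅, {lima}, {mike}, {lima, mike}, {mike, november}, {kilo, lima, mike}, {lima, mike, november}, {kilo, lima, mike, november}}.
int(A) = ⋃ {U ∈ τ : U ⊆ A}. Opens contained in A: ∅.
Taking the union of these: int(A) = ∅.
cl(A) = ⋂ {C closed : A ⊆ C}. Closed sets containing A: {mike}, {lima, mike}, {mike, november}, {kilo, lima, mike}, {lima, mike, november}, {kilo, lima, mike, november}.
Intersecting these: cl(A) = {mike}.
∂A = cl(A) ∖ int(A) = {mike} ∖ ∅ = {mike}.


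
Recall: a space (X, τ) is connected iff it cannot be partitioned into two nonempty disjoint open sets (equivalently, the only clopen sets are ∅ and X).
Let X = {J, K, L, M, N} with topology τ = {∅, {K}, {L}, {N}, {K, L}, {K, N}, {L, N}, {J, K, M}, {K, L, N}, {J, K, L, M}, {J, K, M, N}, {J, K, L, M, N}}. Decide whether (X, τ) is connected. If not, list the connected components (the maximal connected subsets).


(X, τ) is disconnected; components = [{L}, {N}, {J, K, M}].

Find clopen sets (U ∈ τ with X ∖ U ∈ τ):
  U = ∅, X ∖ U = {J, K, L, M, N} — both open, so U is clopen.
  U = {L}, X ∖ U = {J, K, M, N} — both open, so U is clopen.
  U = {N}, X ∖ U = {J, K, L, M} — both open, so U is clopen.
  U = {L, N}, X ∖ U = {J, K, M} — both open, so U is clopen.
  U = {J, K, M}, X ∖ U = {L, N} — both open, so U is clopen.
  U = {J, K, L, M}, X ∖ U = {N} — both open, so U is clopen.
  U = {J, K, M, N}, X ∖ U = {L} — both open, so U is clopen.
  U = {J, K, L, M, N}, X ∖ U = ∅ — both open, so U is clopen.
Nontrivial clopen(s) exist: e.g. {L}. So (X, τ) is disconnected.
Compute connected components by grouping points that agree on all clopens:
  component: {L}
  component: {N}
  component: {J, K, M}


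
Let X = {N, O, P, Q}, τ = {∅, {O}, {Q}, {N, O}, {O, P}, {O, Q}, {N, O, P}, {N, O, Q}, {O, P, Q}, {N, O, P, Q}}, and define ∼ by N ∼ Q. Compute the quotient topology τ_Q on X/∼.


X/∼ = {[N=Q], [O], [P]}; |τ_Q| = 5.

Equivalence classes: [N=Q], [O], [P].
Quotient map π: X → X/∼ sends N ↦ [N=Q], O ↦ [O], P ↦ [P], Q ↦ [N=Q].
For each subset V ⊆ X/∼, compute π^{-1}(V) ⊆ X and check whether π^{-1}(V) ∈ τ. V is open in τ_Q iff π^{-1}(V) ∈ τ.
  V = {}: π^{-1}(V) = ∅ ∈ τ ✓.
  V = {[N=Q]}: π^{-1}(V) = {N, Q} ∉ τ ✗.
  V = {[O]}: π^{-1}(V) = {O} ∈ τ ✓.
  V = {[N=Q], [O]}: π^{-1}(V) = {N, O, Q} ∈ τ ✓.
  V = {[P]}: π^{-1}(V) = {P} ∉ τ ✗.
  V = {[N=Q], [P]}: π^{-1}(V) = {N, P, Q} ∉ τ ✗.
  V = {[O], [P]}: π^{-1}(V) = {O, P} ∈ τ ✓.
  V = {[N=Q], [O], [P]}: π^{-1}(V) = {N, O, P, Q} ∈ τ ✓.
Open sets in the quotient: τ_Q = {{}, {[O]}, {[N=Q], [O]}, {[O], [P]}, {[N=Q], [O], [P]}} (5 elements).


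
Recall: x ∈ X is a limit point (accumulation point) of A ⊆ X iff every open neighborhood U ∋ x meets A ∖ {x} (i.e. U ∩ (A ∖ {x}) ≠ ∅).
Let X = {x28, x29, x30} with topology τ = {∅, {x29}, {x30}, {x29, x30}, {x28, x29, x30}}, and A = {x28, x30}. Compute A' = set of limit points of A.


A' = {x28}

For each x ∈ X, list the open sets U ∈ τ with x ∈ U, then check whether U ∩ (A ∖ {x}) ≠ ∅ for every such U.
  x = x28: opens ∋ x are {x28, x29, x30}; each meets A ∖ {x28}, so x IS a limit point.
  x = x29: open {x29} ∋ x has {x29} ∩ (A ∖ {x29}) = ∅, so x is NOT a limit point.
  x = x30: open {x30} ∋ x has {x30} ∩ (A ∖ {x30}) = ∅, so x is NOT a limit point.
Collecting: A' = {x28}.


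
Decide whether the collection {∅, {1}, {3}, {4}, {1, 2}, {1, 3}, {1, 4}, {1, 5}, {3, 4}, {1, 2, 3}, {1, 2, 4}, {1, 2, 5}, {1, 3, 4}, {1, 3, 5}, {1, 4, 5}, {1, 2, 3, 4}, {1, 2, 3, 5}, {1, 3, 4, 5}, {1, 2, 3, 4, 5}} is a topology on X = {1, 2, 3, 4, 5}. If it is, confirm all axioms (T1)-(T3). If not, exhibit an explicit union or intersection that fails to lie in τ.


τ is NOT a topology on X.

Axiom (T1): ∅ ∈ τ? Yes; X ∈ τ? Yes.
Axiom (T2/T3): check pairwise unions and intersections of members of τ.
Counterexample for (T2): {4} ∪ {1, 2, 5} = {1, 2, 4, 5} ∉ τ. Therefore τ is NOT a topology.


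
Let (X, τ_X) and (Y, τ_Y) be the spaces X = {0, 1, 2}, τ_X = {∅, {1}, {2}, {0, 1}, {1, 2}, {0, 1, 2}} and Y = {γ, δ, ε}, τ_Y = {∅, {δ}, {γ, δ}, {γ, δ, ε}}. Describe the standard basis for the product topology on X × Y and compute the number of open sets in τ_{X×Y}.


Basis B = {∅ × ∅, {1} × {δ}, {2} × {δ}, {0, 1} × {δ}, {1} × {γ, δ}, {1, 2} × {δ}, {2} × {γ, δ}, {0, 1, 2} × {δ}, {1} × {γ, δ, ε}, {2} × {γ, δ, ε}, {0, 1} × {γ, δ}, {1, 2} × {γ, δ}, {0, 1} × {γ, δ, ε}, {0, 1, 2} × {γ, δ}, {1, 2} × {γ, δ, ε}, {0, 1, 2} × {γ, δ, ε}}; |τ_{X×Y}| = 40.

Enumerate products U × V with U ∈ τ_X, V ∈ τ_Y (deduplicated):
  ∅ × ∅ = {} (∅)
  {1} × {δ} = {(1,δ)}
  {2} × {δ} = {(2,δ)}
  {0, 1} × {δ} = {(0,δ), (1,δ)}
  {1} × {γ, δ} = {(1,γ), (1,δ)}
  {1, 2} × {δ} = {(1,δ), (2,δ)}
  {2} × {γ, δ} = {(2,γ), (2,δ)}
  {0, 1, 2} × {δ} = {(0,δ), (1,δ), (2,δ)}
  {1} × {γ, δ, ε} = {(1,γ), (1,δ), (1,ε)}
  {2} × {γ, δ, ε} = {(2,γ), (2,δ), (2,ε)}
  {0, 1} × {γ, δ} = {(0,γ), (0,δ), (1,γ), (1,δ)}
  {1, 2} × {γ, δ} = {(1,γ), (1,δ), (2,γ), (2,δ)}
  {0, 1} × {γ, δ, ε} = {(0,γ), (0,δ), (0,ε), (1,γ), (1,δ), (1,ε)}
  {0, 1, 2} × {γ, δ} = {(0,γ), (0,δ), (1,γ), (1,δ), (2,γ), (2,δ)}
  {1, 2} × {γ, δ, ε} = {(1,γ), (1,δ), (1,ε), (2,γ), (2,δ), (2,ε)}
  {0, 1, 2} × {γ, δ, ε} = {(0,γ), (0,δ), (0,ε), (1,γ), (1,δ), (1,ε), (2,γ), (2,δ), (2,ε)}
These 16 distinct sets form the basis B.
Close under arbitrary unions to get τ_{X×Y}; counting gives |τ_{X×Y}| = 40.


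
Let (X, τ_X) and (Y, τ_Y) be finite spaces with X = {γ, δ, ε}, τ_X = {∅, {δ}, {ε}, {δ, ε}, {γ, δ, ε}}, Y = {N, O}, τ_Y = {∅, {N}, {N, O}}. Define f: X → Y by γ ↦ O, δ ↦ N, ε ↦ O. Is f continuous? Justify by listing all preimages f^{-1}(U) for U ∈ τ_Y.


f IS continuous.

Compute f^{-1}(U) for each U ∈ τ_Y:
  U = ∅: f^{-1}(U) = ∅ ∈ τ_X ✓.
  U = {N}: f^{-1}(U) = {δ} ∈ τ_X ✓.
  U = {N, O}: f^{-1}(U) = {γ, δ, ε} ∈ τ_X ✓.
Every preimage lies in τ_X, so f IS continuous.


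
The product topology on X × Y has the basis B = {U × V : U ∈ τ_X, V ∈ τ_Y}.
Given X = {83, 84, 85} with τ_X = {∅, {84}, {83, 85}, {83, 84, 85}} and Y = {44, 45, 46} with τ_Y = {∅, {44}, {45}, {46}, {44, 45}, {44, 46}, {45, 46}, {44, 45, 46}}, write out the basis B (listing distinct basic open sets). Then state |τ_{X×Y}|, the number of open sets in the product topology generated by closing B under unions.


Basis B = {∅ × ∅, {84} × {44}, {84} × {45}, {84} × {46}, {83, 85} × {44}, {83, 85} × {45}, {83, 85} × {46}, {84} × {44, 45}, {84} × {44, 46}, {84} × {45, 46}, {83, 84, 85} × {44}, {83, 84, 85} × {45}, {83, 84, 85} × {46}, {84} × {44, 45, 46}, {83, 85} × {44, 45}, {83, 85} × {44, 46}, {83, 85} × {45, 46}, {83, 85} × {44, 45, 46}, {83, 84, 85} × {44, 45}, {83, 84, 85} × {44, 46}, {83, 84, 85} × {45, 46}, {83, 84, 85} × {44, 45, 46}}; |τ_{X×Y}| = 64.

Enumerate products U × V with U ∈ τ_X, V ∈ τ_Y (deduplicated):
  ∅ × ∅ = {} (∅)
  {84} × {44} = {(84,44)}
  {84} × {45} = {(84,45)}
  {84} × {46} = {(84,46)}
  {83, 85} × {44} = {(83,44), (85,44)}
  {83, 85} × {45} = {(83,45), (85,45)}
  {83, 85} × {46} = {(83,46), (85,46)}
  {84} × {44, 45} = {(84,44), (84,45)}
  {84} × {44, 46} = {(84,44), (84,46)}
  {84} × {45, 46} = {(84,45), (84,46)}
  {83, 84, 85} × {44} = {(83,44), (84,44), (85,44)}
  {83, 84, 85} × {45} = {(83,45), (84,45), (85,45)}
  {83, 84, 85} × {46} = {(83,46), (84,46), (85,46)}
  {84} × {44, 45, 46} = {(84,44), (84,45), (84,46)}
  {83, 85} × {44, 45} = {(83,44), (83,45), (85,44), (85,45)}
  {83, 85} × {44, 46} = {(83,44), (83,46), (85,44), (85,46)}
  {83, 85} × {45, 46} = {(83,45), (83,46), (85,45), (85,46)}
  {83, 85} × {44, 45, 46} = {(83,44), (83,45), (83,46), (85,44), (85,45), (85,46)}
  {83, 84, 85} × {44, 45} = {(83,44), (83,45), (84,44), (84,45), (85,44), (85,45)}
  {83, 84, 85} × {44, 46} = {(83,44), (83,46), (84,44), (84,46), (85,44), (85,46)}
  {83, 84, 85} × {45, 46} = {(83,45), (83,46), (84,45), (84,46), (85,45), (85,46)}
  {83, 84, 85} × {44, 45, 46} = {(83,44), (83,45), (83,46), (84,44), (84,45), (84,46), (85,44), (85,45), (85,46)}
These 22 distinct sets form the basis B.
Close under arbitrary unions to get τ_{X×Y}; counting gives |τ_{X×Y}| = 64.


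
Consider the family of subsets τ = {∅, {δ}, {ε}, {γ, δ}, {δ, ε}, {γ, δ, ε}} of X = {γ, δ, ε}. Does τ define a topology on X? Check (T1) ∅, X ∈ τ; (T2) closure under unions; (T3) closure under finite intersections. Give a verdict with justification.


τ IS a topology on X.

Axiom (T1): ∅ ∈ τ? Yes; X ∈ τ? Yes.
Axiom (T2/T3): check pairwise unions and intersections of members of τ.
All pairwise intersections and unions checked — each lies in τ. Therefore τ satisfies (T1), (T2), (T3): it IS a topology on X.


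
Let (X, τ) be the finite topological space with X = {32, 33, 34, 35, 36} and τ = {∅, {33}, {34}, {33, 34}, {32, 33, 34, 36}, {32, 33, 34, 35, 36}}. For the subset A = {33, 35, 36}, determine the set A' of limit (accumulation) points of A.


A' = {32, 35, 36}

For each x ∈ X, list the open sets U ∈ τ with x ∈ U, then check whether U ∩ (A ∖ {x}) ≠ ∅ for every such U.
  x = 32: opens ∋ x are {32, 33, 34, 36}, {32, 33, 34, 35, 36}; each meets A ∖ {32}, so x IS a limit point.
  x = 33: open {33} ∋ x has {33} ∩ (A ∖ {33}) = ∅, so x is NOT a limit point.
  x = 34: open {34} ∋ x has {34} ∩ (A ∖ {34}) = ∅, so x is NOT a limit point.
  x = 35: opens ∋ x are {32, 33, 34, 35, 36}; each meets A ∖ {35}, so x IS a limit point.
  x = 36: opens ∋ x are {32, 33, 34, 36}, {32, 33, 34, 35, 36}; each meets A ∖ {36}, so x IS a limit point.
Collecting: A' = {32, 35, 36}.


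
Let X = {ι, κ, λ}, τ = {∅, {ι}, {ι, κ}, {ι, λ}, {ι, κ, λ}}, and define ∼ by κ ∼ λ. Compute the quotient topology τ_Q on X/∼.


X/∼ = {[ι], [κ=λ]}; |τ_Q| = 3.

Equivalence classes: [ι], [κ=λ].
Quotient map π: X → X/∼ sends ι ↦ [ι], κ ↦ [κ=λ], λ ↦ [κ=λ].
For each subset V ⊆ X/∼, compute π^{-1}(V) ⊆ X and check whether π^{-1}(V) ∈ τ. V is open in τ_Q iff π^{-1}(V) ∈ τ.
  V = {}: π^{-1}(V) = ∅ ∈ τ ✓.
  V = {[ι]}: π^{-1}(V) = {ι} ∈ τ ✓.
  V = {[κ=λ]}: π^{-1}(V) = {κ, λ} ∉ τ ✗.
  V = {[ι], [κ=λ]}: π^{-1}(V) = {ι, κ, λ} ∈ τ ✓.
Open sets in the quotient: τ_Q = {{}, {[ι]}, {[ι], [κ=λ]}} (3 elements).


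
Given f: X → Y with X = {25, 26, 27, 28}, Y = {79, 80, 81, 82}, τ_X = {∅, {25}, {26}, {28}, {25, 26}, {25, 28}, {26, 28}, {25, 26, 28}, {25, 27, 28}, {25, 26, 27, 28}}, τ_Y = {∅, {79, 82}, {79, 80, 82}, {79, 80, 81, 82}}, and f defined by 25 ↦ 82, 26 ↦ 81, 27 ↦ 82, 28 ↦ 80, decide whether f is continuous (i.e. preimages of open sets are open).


f is NOT continuous.

Compute f^{-1}(U) for each U ∈ τ_Y:
  U = ∅: f^{-1}(U) = ∅ ∈ τ_X ✓.
  U = {79, 82}: f^{-1}(U) = {25, 27} ∉ τ_X ✗.
  U = {79, 80, 82}: f^{-1}(U) = {25, 27, 28} ∈ τ_X ✓.
  U = {79, 80, 81, 82}: f^{-1}(U) = {25, 26, 27, 28} ∈ τ_X ✓.
Found U = {79, 82} with f^{-1}(U) = {25, 27} not in τ_X. Therefore f is NOT continuous.


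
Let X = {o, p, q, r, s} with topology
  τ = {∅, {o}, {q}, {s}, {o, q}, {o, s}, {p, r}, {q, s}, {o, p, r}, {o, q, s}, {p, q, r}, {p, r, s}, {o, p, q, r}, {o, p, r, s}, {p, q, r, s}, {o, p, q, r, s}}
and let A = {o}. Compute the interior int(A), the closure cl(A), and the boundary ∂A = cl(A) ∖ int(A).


int(A) = {o}, cl(A) = {o}, ∂A = ∅.

Closed sets in (X, τ) are complements of opens:
  closed(X, τ) = {∅, {o}, {q}, {s}, {o, q}, {o, s}, {p, r}, {q, s}, {o, p, r}, {o, q, s}, {p, q, r}, {p, r, s}, {o, p, q, r}, {o, p, r, s}, {p, q, r, s}, {o, p, q, r, s}}.
int(A) = ⋃ {U ∈ τ : U ⊆ A}. Opens contained in A: ∅, {o}.
Taking the union of these: int(A) = {o}.
cl(A) = ⋂ {C closed : A ⊆ C}. Closed sets containing A: {o}, {o, q}, {o, s}, {o, p, r}, {o, q, s}, {o, p, q, r}, {o, p, r, s}, {o, p, q, r, s}.
Intersecting these: cl(A) = {o}.
∂A = cl(A) ∖ int(A) = {o} ∖ {o} = ∅.


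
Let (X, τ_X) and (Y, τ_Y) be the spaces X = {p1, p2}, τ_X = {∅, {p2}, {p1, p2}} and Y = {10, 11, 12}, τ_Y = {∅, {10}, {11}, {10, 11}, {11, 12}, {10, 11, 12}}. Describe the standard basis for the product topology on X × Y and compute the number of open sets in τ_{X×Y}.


Basis B = {∅ × ∅, {p2} × {10}, {p2} × {11}, {p1, p2} × {10}, {p1, p2} × {11}, {p2} × {10, 11}, {p2} × {11, 12}, {p2} × {10, 11, 12}, {p1, p2} × {10, 11}, {p1, p2} × {11, 12}, {p1, p2} × {10, 11, 12}}; |τ_{X×Y}| = 18.

Enumerate products U × V with U ∈ τ_X, V ∈ τ_Y (deduplicated):
  ∅ × ∅ = {} (∅)
  {p2} × {10} = {(p2,10)}
  {p2} × {11} = {(p2,11)}
  {p1, p2} × {10} = {(p1,10), (p2,10)}
  {p1, p2} × {11} = {(p1,11), (p2,11)}
  {p2} × {10, 11} = {(p2,10), (p2,11)}
  {p2} × {11, 12} = {(p2,11), (p2,12)}
  {p2} × {10, 11, 12} = {(p2,10), (p2,11), (p2,12)}
  {p1, p2} × {10, 11} = {(p1,10), (p1,11), (p2,10), (p2,11)}
  {p1, p2} × {11, 12} = {(p1,11), (p1,12), (p2,11), (p2,12)}
  {p1, p2} × {10, 11, 12} = {(p1,10), (p1,11), (p1,12), (p2,10), (p2,11), (p2,12)}
These 11 distinct sets form the basis B.
Close under arbitrary unions to get τ_{X×Y}; counting gives |τ_{X×Y}| = 18.


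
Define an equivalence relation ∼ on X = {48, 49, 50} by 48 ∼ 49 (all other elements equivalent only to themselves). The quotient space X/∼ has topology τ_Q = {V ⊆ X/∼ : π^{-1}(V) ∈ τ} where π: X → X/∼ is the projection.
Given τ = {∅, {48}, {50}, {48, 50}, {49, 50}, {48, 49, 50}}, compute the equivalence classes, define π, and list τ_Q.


X/∼ = {[48=49], [50]}; |τ_Q| = 3.

Equivalence classes: [48=49], [50].
Quotient map π: X → X/∼ sends 48 ↦ [48=49], 49 ↦ [48=49], 50 ↦ [50].
For each subset V ⊆ X/∼, compute π^{-1}(V) ⊆ X and check whether π^{-1}(V) ∈ τ. V is open in τ_Q iff π^{-1}(V) ∈ τ.
  V = {}: π^{-1}(V) = ∅ ∈ τ ✓.
  V = {[48=49]}: π^{-1}(V) = {48, 49} ∉ τ ✗.
  V = {[50]}: π^{-1}(V) = {50} ∈ τ ✓.
  V = {[48=49], [50]}: π^{-1}(V) = {48, 49, 50} ∈ τ ✓.
Open sets in the quotient: τ_Q = {{}, {[50]}, {[48=49], [50]}} (3 elements).


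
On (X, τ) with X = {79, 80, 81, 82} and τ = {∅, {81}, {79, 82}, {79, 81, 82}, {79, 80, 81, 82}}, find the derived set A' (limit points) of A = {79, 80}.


A' = {80, 82}

For each x ∈ X, list the open sets U ∈ τ with x ∈ U, then check whether U ∩ (A ∖ {x}) ≠ ∅ for every such U.
  x = 79: open {79, 82} ∋ x has {79, 82} ∩ (A ∖ {79}) = ∅, so x is NOT a limit point.
  x = 80: opens ∋ x are {79, 80, 81, 82}; each meets A ∖ {80}, so x IS a limit point.
  x = 81: open {81} ∋ x has {81} ∩ (A ∖ {81}) = ∅, so x is NOT a limit point.
  x = 82: opens ∋ x are {79, 82}, {79, 81, 82}, {79, 80, 81, 82}; each meets A ∖ {82}, so x IS a limit point.
Collecting: A' = {80, 82}.


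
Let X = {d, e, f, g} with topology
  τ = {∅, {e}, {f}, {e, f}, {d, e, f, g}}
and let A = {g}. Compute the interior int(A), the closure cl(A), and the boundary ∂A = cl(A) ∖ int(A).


int(A) = ∅, cl(A) = {d, g}, ∂A = {d, g}.

Closed sets in (X, τ) are complements of opens:
  closed(X, τ) = {∅, {d, g}, {d, e, g}, {d, f, g}, {d, e, f, g}}.
int(A) = ⋃ {U ∈ τ : U ⊆ A}. Opens contained in A: ∅.
Taking the union of these: int(A) = ∅.
cl(A) = ⋂ {C closed : A ⊆ C}. Closed sets containing A: {d, g}, {d, e, g}, {d, f, g}, {d, e, f, g}.
Intersecting these: cl(A) = {d, g}.
∂A = cl(A) ∖ int(A) = {d, g} ∖ ∅ = {d, g}.


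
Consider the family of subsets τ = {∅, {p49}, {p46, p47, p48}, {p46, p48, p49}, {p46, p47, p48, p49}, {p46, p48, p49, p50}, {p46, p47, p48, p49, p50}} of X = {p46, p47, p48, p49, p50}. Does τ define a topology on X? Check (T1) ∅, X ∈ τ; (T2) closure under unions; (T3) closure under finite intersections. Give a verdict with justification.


τ is NOT a topology on X.

Axiom (T1): ∅ ∈ τ? Yes; X ∈ τ? Yes.
Axiom (T2/T3): check pairwise unions and intersections of members of τ.
Counterexample for (T3): {p46, p47, p48} ∩ {p46, p48, p49} = {p46, p48} ∉ τ. Therefore τ is NOT a topology.


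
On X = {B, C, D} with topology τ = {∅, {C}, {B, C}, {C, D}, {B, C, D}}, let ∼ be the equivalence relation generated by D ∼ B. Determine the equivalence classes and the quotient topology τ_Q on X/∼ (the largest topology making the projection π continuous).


X/∼ = {[B=D], [C]}; |τ_Q| = 3.

Equivalence classes: [B=D], [C].
Quotient map π: X → X/∼ sends B ↦ [B=D], C ↦ [C], D ↦ [B=D].
For each subset V ⊆ X/∼, compute π^{-1}(V) ⊆ X and check whether π^{-1}(V) ∈ τ. V is open in τ_Q iff π^{-1}(V) ∈ τ.
  V = {}: π^{-1}(V) = ∅ ∈ τ ✓.
  V = {[B=D]}: π^{-1}(V) = {B, D} ∉ τ ✗.
  V = {[C]}: π^{-1}(V) = {C} ∈ τ ✓.
  V = {[B=D], [C]}: π^{-1}(V) = {B, C, D} ∈ τ ✓.
Open sets in the quotient: τ_Q = {{}, {[C]}, {[B=D], [C]}} (3 elements).


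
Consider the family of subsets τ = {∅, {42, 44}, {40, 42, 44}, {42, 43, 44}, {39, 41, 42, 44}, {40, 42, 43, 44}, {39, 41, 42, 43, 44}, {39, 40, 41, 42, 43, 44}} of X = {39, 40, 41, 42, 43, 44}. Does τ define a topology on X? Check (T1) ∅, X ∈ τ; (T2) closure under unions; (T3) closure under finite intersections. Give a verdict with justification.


τ is NOT a topology on X.

Axiom (T1): ∅ ∈ τ? Yes; X ∈ τ? Yes.
Axiom (T2/T3): check pairwise unions and intersections of members of τ.
Counterexample for (T2): {40, 42, 44} ∪ {39, 41, 42, 44} = {39, 40, 41, 42, 44} ∉ τ. Therefore τ is NOT a topology.


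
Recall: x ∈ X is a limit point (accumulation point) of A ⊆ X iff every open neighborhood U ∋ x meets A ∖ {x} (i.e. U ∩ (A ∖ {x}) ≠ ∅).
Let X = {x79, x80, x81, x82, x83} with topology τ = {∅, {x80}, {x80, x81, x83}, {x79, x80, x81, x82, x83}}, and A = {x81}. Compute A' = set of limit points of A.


A' = {x79, x82, x83}

For each x ∈ X, list the open sets U ∈ τ with x ∈ U, then check whether U ∩ (A ∖ {x}) ≠ ∅ for every such U.
  x = x79: opens ∋ x are {x79, x80, x81, x82, x83}; each meets A ∖ {x79}, so x IS a limit point.
  x = x80: open {x80} ∋ x has {x80} ∩ (A ∖ {x80}) = ∅, so x is NOT a limit point.
  x = x81: open {x80, x81, x83} ∋ x has {x80, x81, x83} ∩ (A ∖ {x81}) = ∅, so x is NOT a limit point.
  x = x82: opens ∋ x are {x79, x80, x81, x82, x83}; each meets A ∖ {x82}, so x IS a limit point.
  x = x83: opens ∋ x are {x80, x81, x83}, {x79, x80, x81, x82, x83}; each meets A ∖ {x83}, so x IS a limit point.
Collecting: A' = {x79, x82, x83}.


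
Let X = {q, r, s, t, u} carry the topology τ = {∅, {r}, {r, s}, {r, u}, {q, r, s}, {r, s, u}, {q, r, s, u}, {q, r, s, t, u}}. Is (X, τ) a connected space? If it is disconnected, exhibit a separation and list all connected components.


(X, τ) is connected.

Find clopen sets (U ∈ τ with X ∖ U ∈ τ):
  U = ∅, X ∖ U = {q, r, s, t, u} — both open, so U is clopen.
  U = {q, r, s, t, u}, X ∖ U = ∅ — both open, so U is clopen.
Only trivial clopens (∅ and X) exist, so (X, τ) is connected.
Compute connected components by grouping points that agree on all clopens:
  component: {q, r, s, t, u}


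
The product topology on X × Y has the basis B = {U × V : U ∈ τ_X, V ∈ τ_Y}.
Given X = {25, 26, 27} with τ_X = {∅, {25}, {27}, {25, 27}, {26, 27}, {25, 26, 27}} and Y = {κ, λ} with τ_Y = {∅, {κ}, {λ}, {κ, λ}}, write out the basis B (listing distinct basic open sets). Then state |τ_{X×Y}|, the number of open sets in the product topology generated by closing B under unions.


Basis B = {∅ × ∅, {25} × {κ}, {25} × {λ}, {27} × {κ}, {27} × {λ}, {25} × {κ, λ}, {25, 27} × {κ}, {25, 27} × {λ}, {26, 27} × {κ}, {26, 27} × {λ}, {27} × {κ, λ}, {25, 26, 27} × {κ}, {25, 26, 27} × {λ}, {25, 27} × {κ, λ}, {26, 27} × {κ, λ}, {25, 26, 27} × {κ, λ}}; |τ_{X×Y}| = 36.

Enumerate products U × V with U ∈ τ_X, V ∈ τ_Y (deduplicated):
  ∅ × ∅ = {} (∅)
  {25} × {κ} = {(25,κ)}
  {25} × {λ} = {(25,λ)}
  {27} × {κ} = {(27,κ)}
  {27} × {λ} = {(27,λ)}
  {25} × {κ, λ} = {(25,κ), (25,λ)}
  {25, 27} × {κ} = {(25,κ), (27,κ)}
  {25, 27} × {λ} = {(25,λ), (27,λ)}
  {26, 27} × {κ} = {(26,κ), (27,κ)}
  {26, 27} × {λ} = {(26,λ), (27,λ)}
  {27} × {κ, λ} = {(27,κ), (27,λ)}
  {25, 26, 27} × {κ} = {(25,κ), (26,κ), (27,κ)}
  {25, 26, 27} × {λ} = {(25,λ), (26,λ), (27,λ)}
  {25, 27} × {κ, λ} = {(25,κ), (25,λ), (27,κ), (27,λ)}
  {26, 27} × {κ, λ} = {(26,κ), (26,λ), (27,κ), (27,λ)}
  {25, 26, 27} × {κ, λ} = {(25,κ), (25,λ), (26,κ), (26,λ), (27,κ), (27,λ)}
These 16 distinct sets form the basis B.
Close under arbitrary unions to get τ_{X×Y}; counting gives |τ_{X×Y}| = 36.


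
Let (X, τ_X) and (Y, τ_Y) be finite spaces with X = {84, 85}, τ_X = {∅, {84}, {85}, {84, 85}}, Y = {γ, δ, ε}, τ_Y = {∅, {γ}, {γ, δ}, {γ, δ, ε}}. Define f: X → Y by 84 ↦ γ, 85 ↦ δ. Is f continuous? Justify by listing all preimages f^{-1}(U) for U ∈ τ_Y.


f IS continuous.

Compute f^{-1}(U) for each U ∈ τ_Y:
  U = ∅: f^{-1}(U) = ∅ ∈ τ_X ✓.
  U = {γ}: f^{-1}(U) = {84} ∈ τ_X ✓.
  U = {γ, δ}: f^{-1}(U) = {84, 85} ∈ τ_X ✓.
  U = {γ, δ, ε}: f^{-1}(U) = {84, 85} ∈ τ_X ✓.
Every preimage lies in τ_X, so f IS continuous.


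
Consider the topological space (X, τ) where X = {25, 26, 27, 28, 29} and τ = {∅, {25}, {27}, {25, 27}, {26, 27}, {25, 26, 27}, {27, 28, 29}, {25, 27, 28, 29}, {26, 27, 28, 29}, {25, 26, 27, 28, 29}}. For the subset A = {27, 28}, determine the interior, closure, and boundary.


int(A) = {27}, cl(A) = {26, 27, 28, 29}, ∂A = {26, 28, 29}.

Closed sets in (X, τ) are complements of opens:
  closed(X, τ) = {∅, {25}, {26}, {25, 26}, {28, 29}, {25, 28, 29}, {26, 28, 29}, {25, 26, 28, 29}, {26, 27, 28, 29}, {25, 26, 27, 28, 29}}.
int(A) = ⋃ {U ∈ τ : U ⊆ A}. Opens contained in A: ∅, {27}.
Taking the union of these: int(A) = {27}.
cl(A) = ⋂ {C closed : A ⊆ C}. Closed sets containing A: {26, 27, 28, 29}, {25, 26, 27, 28, 29}.
Intersecting these: cl(A) = {26, 27, 28, 29}.
∂A = cl(A) ∖ int(A) = {26, 27, 28, 29} ∖ {27} = {26, 28, 29}.


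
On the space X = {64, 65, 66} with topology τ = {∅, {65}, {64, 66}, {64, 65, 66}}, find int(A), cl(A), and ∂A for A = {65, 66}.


int(A) = {65}, cl(A) = {64, 65, 66}, ∂A = {64, 66}.

Closed sets in (X, τ) are complements of opens:
  closed(X, τ) = {∅, {65}, {64, 66}, {64, 65, 66}}.
int(A) = ⋃ {U ∈ τ : U ⊆ A}. Opens contained in A: ∅, {65}.
Taking the union of these: int(A) = {65}.
cl(A) = ⋂ {C closed : A ⊆ C}. Closed sets containing A: {64, 65, 66}.
Intersecting these: cl(A) = {64, 65, 66}.
∂A = cl(A) ∖ int(A) = {64, 65, 66} ∖ {65} = {64, 66}.


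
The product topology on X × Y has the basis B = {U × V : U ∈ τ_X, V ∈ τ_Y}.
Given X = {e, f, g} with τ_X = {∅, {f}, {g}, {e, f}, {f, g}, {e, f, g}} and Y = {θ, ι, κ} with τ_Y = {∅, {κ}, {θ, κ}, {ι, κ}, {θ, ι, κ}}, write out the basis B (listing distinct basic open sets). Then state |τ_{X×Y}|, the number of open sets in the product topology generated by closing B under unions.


Basis B = {∅ × ∅, {f} × {κ}, {g} × {κ}, {e, f} × {κ}, {f} × {θ, κ}, {f} × {ι, κ}, {f, g} × {κ}, {g} × {θ, κ}, {g} × {ι, κ}, {e, f, g} × {κ}, {f} × {θ, ι, κ}, {g} × {θ, ι, κ}, {e, f} × {θ, κ}, {e, f} × {ι, κ}, {f, g} × {θ, κ}, {f, g} × {ι, κ}, {e, f} × {θ, ι, κ}, {e, f, g} × {θ, κ}, {e, f, g} × {ι, κ}, {f, g} × {θ, ι, κ}, {e, f, g} × {θ, ι, κ}}; |τ_{X×Y}| = 70.

Enumerate products U × V with U ∈ τ_X, V ∈ τ_Y (deduplicated):
  ∅ × ∅ = {} (∅)
  {f} × {κ} = {(f,κ)}
  {g} × {κ} = {(g,κ)}
  {e, f} × {κ} = {(e,κ), (f,κ)}
  {f} × {θ, κ} = {(f,θ), (f,κ)}
  {f} × {ι, κ} = {(f,ι), (f,κ)}
  {f, g} × {κ} = {(f,κ), (g,κ)}
  {g} × {θ, κ} = {(g,θ), (g,κ)}
  {g} × {ι, κ} = {(g,ι), (g,κ)}
  {e, f, g} × {κ} = {(e,κ), (f,κ), (g,κ)}
  {f} × {θ, ι, κ} = {(f,θ), (f,ι), (f,κ)}
  {g} × {θ, ι, κ} = {(g,θ), (g,ι), (g,κ)}
  {e, f} × {θ, κ} = {(e,θ), (e,κ), (f,θ), (f,κ)}
  {e, f} × {ι, κ} = {(e,ι), (e,κ), (f,ι), (f,κ)}
  {f, g} × {θ, κ} = {(f,θ), (f,κ), (g,θ), (g,κ)}
  {f, g} × {ι, κ} = {(f,ι), (f,κ), (g,ι), (g,κ)}
  {e, f} × {θ, ι, κ} = {(e,θ), (e,ι), (e,κ), (f,θ), (f,ι), (f,κ)}
  {e, f, g} × {θ, κ} = {(e,θ), (e,κ), (f,θ), (f,κ), (g,θ), (g,κ)}
  {e, f, g} × {ι, κ} = {(e,ι), (e,κ), (f,ι), (f,κ), (g,ι), (g,κ)}
  {f, g} × {θ, ι, κ} = {(f,θ), (f,ι), (f,κ), (g,θ), (g,ι), (g,κ)}
  {e, f, g} × {θ, ι, κ} = {(e,θ), (e,ι), (e,κ), (f,θ), (f,ι), (f,κ), (g,θ), (g,ι), (g,κ)}
These 21 distinct sets form the basis B.
Close under arbitrary unions to get τ_{X×Y}; counting gives |τ_{X×Y}| = 70.


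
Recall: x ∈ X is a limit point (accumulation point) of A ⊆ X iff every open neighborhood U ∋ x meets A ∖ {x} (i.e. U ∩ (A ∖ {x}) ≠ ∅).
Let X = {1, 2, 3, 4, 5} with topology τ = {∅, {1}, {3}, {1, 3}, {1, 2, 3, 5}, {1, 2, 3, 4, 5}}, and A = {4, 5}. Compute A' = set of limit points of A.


A' = {2, 4}

For each x ∈ X, list the open sets U ∈ τ with x ∈ U, then check whether U ∩ (A ∖ {x}) ≠ ∅ for every such U.
  x = 1: open {1} ∋ x has {1} ∩ (A ∖ {1}) = ∅, so x is NOT a limit point.
  x = 2: opens ∋ x are {1, 2, 3, 5}, {1, 2, 3, 4, 5}; each meets A ∖ {2}, so x IS a limit point.
  x = 3: open {3} ∋ x has {3} ∩ (A ∖ {3}) = ∅, so x is NOT a limit point.
  x = 4: opens ∋ x are {1, 2, 3, 4, 5}; each meets A ∖ {4}, so x IS a limit point.
  x = 5: open {1, 2, 3, 5} ∋ x has {1, 2, 3, 5} ∩ (A ∖ {5}) = ∅, so x is NOT a limit point.
Collecting: A' = {2, 4}.


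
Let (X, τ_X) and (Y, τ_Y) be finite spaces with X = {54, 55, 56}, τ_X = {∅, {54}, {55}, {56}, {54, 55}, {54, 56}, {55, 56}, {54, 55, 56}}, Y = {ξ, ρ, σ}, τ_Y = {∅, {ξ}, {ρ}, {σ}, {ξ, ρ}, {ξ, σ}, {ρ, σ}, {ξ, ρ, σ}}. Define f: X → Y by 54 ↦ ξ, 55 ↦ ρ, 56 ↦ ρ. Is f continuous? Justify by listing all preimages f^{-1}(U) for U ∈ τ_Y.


f IS continuous.

Compute f^{-1}(U) for each U ∈ τ_Y:
  U = ∅: f^{-1}(U) = ∅ ∈ τ_X ✓.
  U = {ξ}: f^{-1}(U) = {54} ∈ τ_X ✓.
  U = {ρ}: f^{-1}(U) = {55, 56} ∈ τ_X ✓.
  U = {σ}: f^{-1}(U) = ∅ ∈ τ_X ✓.
  U = {ξ, ρ}: f^{-1}(U) = {54, 55, 56} ∈ τ_X ✓.
  U = {ξ, σ}: f^{-1}(U) = {54} ∈ τ_X ✓.
  U = {ρ, σ}: f^{-1}(U) = {55, 56} ∈ τ_X ✓.
  U = {ξ, ρ, σ}: f^{-1}(U) = {54, 55, 56} ∈ τ_X ✓.
Every preimage lies in τ_X, so f IS continuous.


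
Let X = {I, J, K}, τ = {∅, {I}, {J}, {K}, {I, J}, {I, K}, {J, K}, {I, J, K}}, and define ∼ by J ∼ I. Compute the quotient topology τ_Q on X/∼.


X/∼ = {[I=J], [K]}; |τ_Q| = 4.

Equivalence classes: [I=J], [K].
Quotient map π: X → X/∼ sends I ↦ [I=J], J ↦ [I=J], K ↦ [K].
For each subset V ⊆ X/∼, compute π^{-1}(V) ⊆ X and check whether π^{-1}(V) ∈ τ. V is open in τ_Q iff π^{-1}(V) ∈ τ.
  V = {}: π^{-1}(V) = ∅ ∈ τ ✓.
  V = {[I=J]}: π^{-1}(V) = {I, J} ∈ τ ✓.
  V = {[K]}: π^{-1}(V) = {K} ∈ τ ✓.
  V = {[I=J], [K]}: π^{-1}(V) = {I, J, K} ∈ τ ✓.
Open sets in the quotient: τ_Q = {{}, {[I=J]}, {[K]}, {[I=J], [K]}} (4 elements).


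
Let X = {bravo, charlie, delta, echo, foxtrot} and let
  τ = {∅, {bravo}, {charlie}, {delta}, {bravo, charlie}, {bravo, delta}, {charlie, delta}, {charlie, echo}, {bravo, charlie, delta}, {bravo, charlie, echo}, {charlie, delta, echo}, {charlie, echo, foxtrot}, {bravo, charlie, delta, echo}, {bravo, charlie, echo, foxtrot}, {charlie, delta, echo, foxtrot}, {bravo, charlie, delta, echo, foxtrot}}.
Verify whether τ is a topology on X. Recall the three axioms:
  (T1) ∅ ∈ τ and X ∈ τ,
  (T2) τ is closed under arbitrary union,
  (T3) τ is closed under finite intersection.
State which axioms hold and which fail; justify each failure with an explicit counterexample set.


τ IS a topology on X.

Axiom (T1): ∅ ∈ τ? Yes; X ∈ τ? Yes.
Axiom (T2/T3): check pairwise unions and intersections of members of τ.
All pairwise intersections and unions checked — each lies in τ. Therefore τ satisfies (T1), (T2), (T3): it IS a topology on X.


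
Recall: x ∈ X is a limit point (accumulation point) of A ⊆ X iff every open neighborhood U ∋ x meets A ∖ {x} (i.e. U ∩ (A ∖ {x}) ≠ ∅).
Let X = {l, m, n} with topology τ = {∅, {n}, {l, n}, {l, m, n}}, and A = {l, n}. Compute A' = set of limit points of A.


A' = {l, m}

For each x ∈ X, list the open sets U ∈ τ with x ∈ U, then check whether U ∩ (A ∖ {x}) ≠ ∅ for every such U.
  x = l: opens ∋ x are {l, n}, {l, m, n}; each meets A ∖ {l}, so x IS a limit point.
  x = m: opens ∋ x are {l, m, n}; each meets A ∖ {m}, so x IS a limit point.
  x = n: open {n} ∋ x has {n} ∩ (A ∖ {n}) = ∅, so x is NOT a limit point.
Collecting: A' = {l, m}.


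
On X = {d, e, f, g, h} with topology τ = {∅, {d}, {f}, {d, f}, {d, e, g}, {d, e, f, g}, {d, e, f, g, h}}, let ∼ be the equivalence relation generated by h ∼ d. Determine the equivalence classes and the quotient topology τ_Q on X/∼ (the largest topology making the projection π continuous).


X/∼ = {[d=h], [e], [f], [g]}; |τ_Q| = 3.

Equivalence classes: [d=h], [e], [f], [g].
Quotient map π: X → X/∼ sends d ↦ [d=h], e ↦ [e], f ↦ [f], g ↦ [g], h ↦ [d=h].
For each subset V ⊆ X/∼, compute π^{-1}(V) ⊆ X and check whether π^{-1}(V) ∈ τ. V is open in τ_Q iff π^{-1}(V) ∈ τ.
  V = {}: π^{-1}(V) = ∅ ∈ τ ✓.
  V = {[d=h]}: π^{-1}(V) = {d, h} ∉ τ ✗.
  V = {[e]}: π^{-1}(V) = {e} ∉ τ ✗.
  V = {[d=h], [e]}: π^{-1}(V) = {d, e, h} ∉ τ ✗.
  V = {[f]}: π^{-1}(V) = {f} ∈ τ ✓.
  V = {[d=h], [f]}: π^{-1}(V) = {d, f, h} ∉ τ ✗.
  V = {[e], [f]}: π^{-1}(V) = {e, f} ∉ τ ✗.
  V = {[d=h], [e], [f]}: π^{-1}(V) = {d, e, f, h} ∉ τ ✗.
  V = {[g]}: π^{-1}(V) = {g} ∉ τ ✗.
  V = {[d=h], [g]}: π^{-1}(V) = {d, g, h} ∉ τ ✗.
  V = {[e], [g]}: π^{-1}(V) = {e, g} ∉ τ ✗.
  V = {[d=h], [e], [g]}: π^{-1}(V) = {d, e, g, h} ∉ τ ✗.
  V = {[f], [g]}: π^{-1}(V) = {f, g} ∉ τ ✗.
  V = {[d=h], [f], [g]}: π^{-1}(V) = {d, f, g, h} ∉ τ ✗.
  V = {[e], [f], [g]}: π^{-1}(V) = {e, f, g} ∉ τ ✗.
  V = {[d=h], [e], [f], [g]}: π^{-1}(V) = {d, e, f, g, h} ∈ τ ✓.
Open sets in the quotient: τ_Q = {{}, {[f]}, {[d=h], [e], [f], [g]}} (3 elements).


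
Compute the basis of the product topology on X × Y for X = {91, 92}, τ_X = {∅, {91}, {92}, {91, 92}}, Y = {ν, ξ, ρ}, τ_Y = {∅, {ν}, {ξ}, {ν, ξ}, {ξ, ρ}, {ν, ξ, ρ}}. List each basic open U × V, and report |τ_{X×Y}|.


Basis B = {∅ × ∅, {91} × {ν}, {91} × {ξ}, {92} × {ν}, {92} × {ξ}, {91} × {ν, ξ}, {91, 92} × {ν}, {91} × {ξ, ρ}, {91, 92} × {ξ}, {92} × {ν, ξ}, {92} × {ξ, ρ}, {91} × {ν, ξ, ρ}, {92} × {ν, ξ, ρ}, {91, 92} × {ν, ξ}, {91, 92} × {ξ, ρ}, {91, 92} × {ν, ξ, ρ}}; |τ_{X×Y}| = 36.

Enumerate products U × V with U ∈ τ_X, V ∈ τ_Y (deduplicated):
  ∅ × ∅ = {} (∅)
  {91} × {ν} = {(91,ν)}
  {91} × {ξ} = {(91,ξ)}
  {92} × {ν} = {(92,ν)}
  {92} × {ξ} = {(92,ξ)}
  {91} × {ν, ξ} = {(91,ν), (91,ξ)}
  {91, 92} × {ν} = {(91,ν), (92,ν)}
  {91} × {ξ, ρ} = {(91,ξ), (91,ρ)}
  {91, 92} × {ξ} = {(91,ξ), (92,ξ)}
  {92} × {ν, ξ} = {(92,ν), (92,ξ)}
  {92} × {ξ, ρ} = {(92,ξ), (92,ρ)}
  {91} × {ν, ξ, ρ} = {(91,ν), (91,ξ), (91,ρ)}
  {92} × {ν, ξ, ρ} = {(92,ν), (92,ξ), (92,ρ)}
  {91, 92} × {ν, ξ} = {(91,ν), (91,ξ), (92,ν), (92,ξ)}
  {91, 92} × {ξ, ρ} = {(91,ξ), (91,ρ), (92,ξ), (92,ρ)}
  {91, 92} × {ν, ξ, ρ} = {(91,ν), (91,ξ), (91,ρ), (92,ν), (92,ξ), (92,ρ)}
These 16 distinct sets form the basis B.
Close under arbitrary unions to get τ_{X×Y}; counting gives |τ_{X×Y}| = 36.
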